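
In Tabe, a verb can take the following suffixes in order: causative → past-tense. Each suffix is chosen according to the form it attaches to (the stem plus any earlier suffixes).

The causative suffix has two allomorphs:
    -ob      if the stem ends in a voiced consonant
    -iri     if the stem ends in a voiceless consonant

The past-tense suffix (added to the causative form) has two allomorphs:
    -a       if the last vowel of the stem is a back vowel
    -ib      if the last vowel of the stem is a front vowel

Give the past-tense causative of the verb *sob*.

Since the final consonant of *sob* is /b/ (voiced), it takes -ob, giving *sobob*.
Since the last vowel of the causative form *sobob* is /o/ (a back vowel), it takes -a, giving *soboba*.

soboba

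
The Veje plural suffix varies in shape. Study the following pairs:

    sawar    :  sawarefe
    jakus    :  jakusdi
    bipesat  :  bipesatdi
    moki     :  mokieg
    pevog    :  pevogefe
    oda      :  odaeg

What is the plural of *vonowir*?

The suffix is conditioned by the final sound: -di when the stem ends in a voiceless consonant (*jakus*, *bipesat*); -efe when the stem ends in a voiced consonant (*sawar*, *pevog*); -eg when the stem ends in a vowel (*moki*, *oda*).
*vonowir*: final sound = /r/, a voiced consonant → -efe → *vonowirefe*.

vonowirefe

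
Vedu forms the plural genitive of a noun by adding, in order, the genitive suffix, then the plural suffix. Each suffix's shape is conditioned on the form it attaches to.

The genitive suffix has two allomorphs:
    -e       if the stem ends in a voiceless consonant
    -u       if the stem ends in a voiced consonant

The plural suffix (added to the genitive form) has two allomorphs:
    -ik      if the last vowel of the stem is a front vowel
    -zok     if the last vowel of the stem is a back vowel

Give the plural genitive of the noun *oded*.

odeduzok

The final consonant of *oded* is /d/, which is voiced, so the genitive suffix is -u, giving *odedu*.
Since the last vowel of the genitive form *odedu* is /u/ (a back vowel), it takes -zok, giving *odeduzok*.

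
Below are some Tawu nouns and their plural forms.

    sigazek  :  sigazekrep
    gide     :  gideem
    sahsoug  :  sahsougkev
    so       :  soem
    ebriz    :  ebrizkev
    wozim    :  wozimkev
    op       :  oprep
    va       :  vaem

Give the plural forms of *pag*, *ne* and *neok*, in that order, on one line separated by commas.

pagkev, neem, neokrep

Looking at the final sound of each stem: -rep when the stem ends in a voiceless consonant (*sigazek*, *op*); -kev when the stem ends in a voiced consonant (*sahsoug*, *ebriz*, *wozim*); -em when the stem ends in a vowel (*gide*, *so*, *va*).
Since the final sound of *pag* is /g/ (a voiced consonant), it takes -kev, giving *pagkev*.
*ne*: final sound = /e/, a vowel → -em → *neem*.
*neok*: final sound = /k/, a voiceless consonant → -rep → *neokrep*.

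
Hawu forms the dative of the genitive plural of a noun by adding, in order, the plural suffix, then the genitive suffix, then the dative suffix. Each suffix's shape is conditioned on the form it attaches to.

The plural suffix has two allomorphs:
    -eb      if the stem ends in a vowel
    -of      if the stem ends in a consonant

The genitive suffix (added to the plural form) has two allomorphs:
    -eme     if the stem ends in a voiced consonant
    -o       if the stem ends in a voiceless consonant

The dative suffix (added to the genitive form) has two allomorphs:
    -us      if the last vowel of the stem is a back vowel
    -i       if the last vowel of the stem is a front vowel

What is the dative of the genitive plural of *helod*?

helodofous

Since the final sound of *helod* is /d/ (a consonant), it takes -of, giving *helodof*.
Since the final consonant of the plural form *helodof* is /f/ (voiceless), it takes -o, giving *helodofo*.
Since the last vowel of the genitive form *helodofo* is /o/ (a back vowel), it takes -us, giving *helodofous*.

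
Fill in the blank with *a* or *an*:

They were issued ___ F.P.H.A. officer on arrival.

The indefinite article is chosen by the initial *sound* of the following word, not its spelling.
The initialism *F.P.H.A.* is read letter by letter; the first letter, F, is pronounced /ɛf/, which begins with a vowel sound.
So the article is *an*: They were issued an F.P.H.A. officer on arrival.

an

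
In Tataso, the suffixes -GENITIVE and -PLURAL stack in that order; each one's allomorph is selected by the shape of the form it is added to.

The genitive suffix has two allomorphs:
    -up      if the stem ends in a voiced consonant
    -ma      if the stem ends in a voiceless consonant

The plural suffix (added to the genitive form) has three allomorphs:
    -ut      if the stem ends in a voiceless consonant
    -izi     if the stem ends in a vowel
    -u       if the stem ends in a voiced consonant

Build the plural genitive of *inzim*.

inzimuput

The final consonant of *inzim* is /m/, which is voiced, so the genitive suffix is -up, giving *inzimup*.
The final sound of the genitive form *inzimup* is /p/, which is a voiceless consonant, so the plural suffix is -ut, giving *inzimuput*.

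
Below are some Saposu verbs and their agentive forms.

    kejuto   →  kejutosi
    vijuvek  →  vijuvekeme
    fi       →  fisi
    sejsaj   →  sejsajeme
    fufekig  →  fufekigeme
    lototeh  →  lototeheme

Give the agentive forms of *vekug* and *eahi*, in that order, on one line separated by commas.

The suffix is conditioned by the final sound: -eme when the stem ends in a consonant (*vijuvek*, *sejsaj*, *fufekig*, *lototeh*); -si when the stem ends in a vowel (*kejuto*, *fi*).
The final sound of *vekug* is /g/, which is a consonant, so the suffix is -eme, giving *vekugeme*.
The final sound of *eahi* is /i/, which is a vowel, so the suffix is -si, giving *eahisi*.

vekugeme, eahisi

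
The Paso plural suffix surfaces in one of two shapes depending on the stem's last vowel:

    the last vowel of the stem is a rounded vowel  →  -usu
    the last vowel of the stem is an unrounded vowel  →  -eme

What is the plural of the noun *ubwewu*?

The last vowel of *ubwewu* is /u/, which is a rounded vowel, so the suffix is -usu, giving *ubwewuusu*.

ubwewuusu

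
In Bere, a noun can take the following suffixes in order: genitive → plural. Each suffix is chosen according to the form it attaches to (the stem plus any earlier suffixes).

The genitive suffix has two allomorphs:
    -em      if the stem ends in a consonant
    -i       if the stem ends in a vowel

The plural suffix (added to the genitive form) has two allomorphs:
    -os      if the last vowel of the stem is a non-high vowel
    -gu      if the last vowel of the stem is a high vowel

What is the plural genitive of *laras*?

The final sound of *laras* is /s/, which is a consonant, so the genitive suffix is -em, giving *larasem*.
The last vowel of the genitive form *larasem* is /e/, which is a non-high vowel, so the plural suffix is -os, giving *larasemos*.

larasemos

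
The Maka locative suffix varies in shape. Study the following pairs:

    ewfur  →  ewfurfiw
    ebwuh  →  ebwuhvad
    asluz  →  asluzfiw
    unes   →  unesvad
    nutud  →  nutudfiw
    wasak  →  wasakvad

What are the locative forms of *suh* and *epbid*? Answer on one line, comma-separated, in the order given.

suhvad, epbidfiw

The suffix is conditioned by the final consonant: -vad when the stem ends in a voiceless consonant (*ebwuh*, *unes*, *wasak*); -fiw when the stem ends in a voiced consonant (*ewfur*, *asluz*, *nutud*).
The final consonant of *suh* is /h/, which is voiceless, so the suffix is -vad, giving *suhvad*.
*epbid*: final consonant = /d/, voiced → -fiw → *epbidfiw*.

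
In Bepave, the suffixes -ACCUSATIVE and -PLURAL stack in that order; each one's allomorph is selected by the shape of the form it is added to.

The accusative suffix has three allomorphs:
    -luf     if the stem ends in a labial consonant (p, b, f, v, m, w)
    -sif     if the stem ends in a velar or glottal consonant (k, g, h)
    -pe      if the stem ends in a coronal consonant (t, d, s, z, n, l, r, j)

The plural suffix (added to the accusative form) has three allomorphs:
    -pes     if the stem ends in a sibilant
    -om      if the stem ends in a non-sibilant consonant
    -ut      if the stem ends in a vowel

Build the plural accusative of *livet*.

*livet* — final consonant /t/ (coronal) → -pe → *livetpe*.
The accusative form *livetpe* — final sound /e/ (a vowel) → -ut → *livetpeut*.

livetpeut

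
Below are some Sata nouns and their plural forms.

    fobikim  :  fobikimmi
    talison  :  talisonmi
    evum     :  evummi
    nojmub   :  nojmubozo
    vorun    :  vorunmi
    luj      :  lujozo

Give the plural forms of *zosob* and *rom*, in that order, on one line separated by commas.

zosobozo, rommi

The suffix is conditioned by the final consonant: -mi when the stem ends in a nasal (*fobikim*, *talison*, *evum*, *vorun*); -ozo when the stem ends in a non-nasal consonant (*nojmub*, *luj*).
*zosob*: final consonant = /b/, non-nasal → -ozo → *zosobozo*.
*rom*: final consonant = /m/, a nasal → -mi → *rommi*.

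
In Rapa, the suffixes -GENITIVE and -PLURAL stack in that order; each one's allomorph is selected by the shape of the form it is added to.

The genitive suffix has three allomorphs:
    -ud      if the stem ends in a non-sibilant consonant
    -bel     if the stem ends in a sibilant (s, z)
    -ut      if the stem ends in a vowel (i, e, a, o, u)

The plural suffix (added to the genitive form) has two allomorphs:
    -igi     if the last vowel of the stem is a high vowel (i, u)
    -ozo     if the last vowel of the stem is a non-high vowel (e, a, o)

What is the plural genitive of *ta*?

*ta*: final sound = /a/, a vowel → -ut → *taut*.
Since the last vowel of the genitive form *taut* is /u/ (a high vowel), it takes -igi, giving *tautigi*.

tautigi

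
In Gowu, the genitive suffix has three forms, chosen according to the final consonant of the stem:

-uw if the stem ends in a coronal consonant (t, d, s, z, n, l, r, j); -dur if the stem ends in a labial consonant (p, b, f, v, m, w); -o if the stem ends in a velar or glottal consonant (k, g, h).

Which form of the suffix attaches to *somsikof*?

*somsikof*: final consonant = /f/, labial → -dur.

-dur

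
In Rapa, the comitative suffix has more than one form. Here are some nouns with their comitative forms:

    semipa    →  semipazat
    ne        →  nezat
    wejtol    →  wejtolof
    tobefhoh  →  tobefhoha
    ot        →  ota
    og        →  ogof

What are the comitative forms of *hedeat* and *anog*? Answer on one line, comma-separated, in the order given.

Looking at the final sound of each stem: -a when the stem ends in a voiceless consonant (*tobefhoh*, *ot*); -of when the stem ends in a voiced consonant (*wejtol*, *og*); -zat when the stem ends in a vowel (*semipa*, *ne*).
Since the final sound of *hedeat* is /t/ (a voiceless consonant), it takes -a, giving *hedeata*.
Since the final sound of *anog* is /g/ (a voiced consonant), it takes -of, giving *anogof*.

hedeata, anogof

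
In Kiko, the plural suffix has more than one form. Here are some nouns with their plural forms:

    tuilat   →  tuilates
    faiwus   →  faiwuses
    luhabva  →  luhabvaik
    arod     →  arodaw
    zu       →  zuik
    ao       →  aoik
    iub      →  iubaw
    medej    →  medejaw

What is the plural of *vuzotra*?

vuzotraik

The suffix is conditioned by the final sound: -es when the stem ends in a voiceless consonant (*tuilat*, *faiwus*); -aw when the stem ends in a voiced consonant (*arod*, *iub*, *medej*); -ik when the stem ends in a vowel (*luhabva*, *zu*, *ao*).
The final sound of *vuzotra* is /a/, which is a vowel, so the suffix is -ik, giving *vuzotraik*.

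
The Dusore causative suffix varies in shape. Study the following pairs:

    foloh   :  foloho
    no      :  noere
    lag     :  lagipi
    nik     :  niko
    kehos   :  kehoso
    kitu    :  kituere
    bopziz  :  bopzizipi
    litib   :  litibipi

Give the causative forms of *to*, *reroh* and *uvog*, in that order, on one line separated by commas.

toere, reroho, uvogipi

The suffix is conditioned by the final sound: -o when the stem ends in a voiceless consonant (*foloh*, *nik*, *kehos*); -ipi when the stem ends in a voiced consonant (*lag*, *bopziz*, *litib*); -ere when the stem ends in a vowel (*no*, *kitu*).
*to* — final sound /o/ (a vowel) → -ere → *toere*.
Since the final sound of *reroh* is /h/ (a voiceless consonant), it takes -o, giving *reroho*.
*uvog* — final sound /g/ (a voiced consonant) → -ipi → *uvogipi*.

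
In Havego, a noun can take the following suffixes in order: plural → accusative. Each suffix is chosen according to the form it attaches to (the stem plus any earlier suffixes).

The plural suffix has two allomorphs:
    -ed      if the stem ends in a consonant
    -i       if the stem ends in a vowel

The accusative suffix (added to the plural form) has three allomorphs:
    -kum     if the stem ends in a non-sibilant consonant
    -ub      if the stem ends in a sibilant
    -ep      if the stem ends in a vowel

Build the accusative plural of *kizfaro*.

The final sound of *kizfaro* is /o/, which is a vowel, so the plural suffix is -i, giving *kizfaroi*.
The final sound of the plural form *kizfaroi* is /i/, which is a vowel, so the accusative suffix is -ep, giving *kizfaroiep*.

kizfaroiep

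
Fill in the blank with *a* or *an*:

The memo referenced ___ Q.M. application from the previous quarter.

The indefinite article is chosen by the initial *sound* of the following word, not its spelling.
The initialism *Q.M.* is read letter by letter; the first letter, Q, is pronounced /kjuː/, which begins with a consonant sound.
So the article is *a*: The memo referenced a Q.M. application from the previous quarter.

a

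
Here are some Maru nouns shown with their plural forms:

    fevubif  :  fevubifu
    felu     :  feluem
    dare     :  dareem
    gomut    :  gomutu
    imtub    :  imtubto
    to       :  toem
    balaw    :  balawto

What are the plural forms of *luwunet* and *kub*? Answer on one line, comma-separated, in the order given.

Looking at the final sound of each stem: -u when the stem ends in a voiceless consonant (*fevubif*, *gomut*); -to when the stem ends in a voiced consonant (*imtub*, *balaw*); -em when the stem ends in a vowel (*felu*, *dare*, *to*).
*luwunet*: final sound = /t/, a voiceless consonant → -u → *luwunetu*.
*kub* — final sound /b/ (a voiced consonant) → -to → *kubto*.

luwunetu, kubto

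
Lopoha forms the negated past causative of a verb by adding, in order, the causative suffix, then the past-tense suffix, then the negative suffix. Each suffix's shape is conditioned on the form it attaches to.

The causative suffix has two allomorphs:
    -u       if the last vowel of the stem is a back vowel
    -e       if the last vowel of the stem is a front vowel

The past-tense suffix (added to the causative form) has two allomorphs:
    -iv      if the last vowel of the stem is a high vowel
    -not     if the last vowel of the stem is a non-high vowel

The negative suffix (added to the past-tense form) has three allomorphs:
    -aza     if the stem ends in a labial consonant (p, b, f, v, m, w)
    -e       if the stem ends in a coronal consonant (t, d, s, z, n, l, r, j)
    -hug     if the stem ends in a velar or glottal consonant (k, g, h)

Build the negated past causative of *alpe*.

*alpe*: last vowel = /e/, a front vowel → -e → *alpee*.
The causative form *alpee* — last vowel /e/ (a non-high vowel) → -not → *alpeenot*.
The past-tense form *alpeenot* — final consonant /t/ (coronal) → -e → *alpeenote*.

alpeenote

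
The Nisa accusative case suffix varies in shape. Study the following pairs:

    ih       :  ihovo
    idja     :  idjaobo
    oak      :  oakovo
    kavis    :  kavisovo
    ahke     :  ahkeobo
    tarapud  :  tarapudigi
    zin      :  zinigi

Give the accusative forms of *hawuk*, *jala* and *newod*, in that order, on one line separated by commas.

The suffix is conditioned by the final sound: -ovo when the stem ends in a voiceless consonant (*ih*, *oak*, *kavis*); -igi when the stem ends in a voiced consonant (*tarapud*, *zin*); -obo when the stem ends in a vowel (*idja*, *ahke*).
*hawuk*: final sound = /k/, a voiceless consonant → -ovo → *hawukovo*.
*jala*: final sound = /a/, a vowel → -obo → *jalaobo*.
Since the final sound of *newod* is /d/ (a voiced consonant), it takes -igi, giving *newodigi*.

hawukovo, jalaobo, newodigi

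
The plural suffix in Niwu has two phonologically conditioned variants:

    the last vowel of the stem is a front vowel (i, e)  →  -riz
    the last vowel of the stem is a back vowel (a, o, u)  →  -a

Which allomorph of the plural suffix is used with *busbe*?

*busbe* — last vowel /e/ (a front vowel) → -riz.

-riz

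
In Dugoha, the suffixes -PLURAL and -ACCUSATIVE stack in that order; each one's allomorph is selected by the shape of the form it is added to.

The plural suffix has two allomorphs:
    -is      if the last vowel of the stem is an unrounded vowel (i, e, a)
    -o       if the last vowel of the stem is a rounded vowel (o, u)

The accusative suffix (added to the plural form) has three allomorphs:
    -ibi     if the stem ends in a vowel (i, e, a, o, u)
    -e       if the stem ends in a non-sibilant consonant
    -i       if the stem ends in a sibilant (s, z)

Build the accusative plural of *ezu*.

ezuoibi

Since the last vowel of *ezu* is /u/ (a rounded vowel), it takes -o, giving *ezuo*.
Since the final sound of the plural form *ezuo* is /o/ (a vowel), it takes -ibi, giving *ezuoibi*.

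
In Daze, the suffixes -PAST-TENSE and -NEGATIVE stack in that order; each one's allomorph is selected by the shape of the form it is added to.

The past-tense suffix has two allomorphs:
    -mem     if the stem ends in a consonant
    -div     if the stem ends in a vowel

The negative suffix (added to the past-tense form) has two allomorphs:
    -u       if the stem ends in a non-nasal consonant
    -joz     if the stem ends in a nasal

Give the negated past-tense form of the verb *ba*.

badivu

The final sound of *ba* is /a/, which is a vowel, so the past-tense suffix is -div, giving *badiv*.
The past-tense form *badiv* — final consonant /v/ (non-nasal) → -u → *badivu*.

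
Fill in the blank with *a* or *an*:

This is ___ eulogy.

The indefinite article is chosen by the initial *sound* of the following word, not its spelling.
*eulogy* begins with the sound /juː/ (eu pronounced /juː/) — a consonant sound.
So the article is *a*: This is a eulogy.

a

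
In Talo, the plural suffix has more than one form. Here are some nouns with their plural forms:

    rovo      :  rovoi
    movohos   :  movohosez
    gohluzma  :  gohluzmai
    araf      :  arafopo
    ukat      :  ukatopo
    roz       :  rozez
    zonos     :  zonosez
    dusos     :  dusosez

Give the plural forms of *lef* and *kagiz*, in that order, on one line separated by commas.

lefopo, kagizez

Looking at the final sound of each stem: -ez when the stem ends in a sibilant (*movohos*, *roz*, *zonos*, *dusos*); -opo when the stem ends in a non-sibilant consonant (*araf*, *ukat*); -i when the stem ends in a vowel (*rovo*, *gohluzma*).
*lef* — final sound /f/ (a non-sibilant consonant) → -opo → *lefopo*.
*kagiz* — final sound /z/ (a sibilant) → -ez → *kagizez*.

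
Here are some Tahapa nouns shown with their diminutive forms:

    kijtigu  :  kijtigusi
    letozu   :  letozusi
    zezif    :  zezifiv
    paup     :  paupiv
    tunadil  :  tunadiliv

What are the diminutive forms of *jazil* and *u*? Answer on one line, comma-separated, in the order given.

The suffix is conditioned by the final sound: -iv when the stem ends in a consonant (*zezif*, *paup*, *tunadil*); -si when the stem ends in a vowel (*kijtigu*, *letozu*).
*jazil* — final sound /l/ (a consonant) → -iv → *jaziliv*.
Since the final sound of *u* is /u/ (a vowel), it takes -si, giving *usi*.

jaziliv, usi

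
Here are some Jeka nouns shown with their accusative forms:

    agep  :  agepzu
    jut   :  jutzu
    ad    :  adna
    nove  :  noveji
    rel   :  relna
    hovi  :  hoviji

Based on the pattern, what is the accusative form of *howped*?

howpedna

The alternation tracks the final sound of the stem — -zu when the stem ends in a voiceless consonant (*agep*, *jut*); -na when the stem ends in a voiced consonant (*ad*, *rel*); -ji when the stem ends in a vowel (*nove*, *hovi*).
*howped* — final sound /d/ (a voiced consonant) → -na → *howpedna*.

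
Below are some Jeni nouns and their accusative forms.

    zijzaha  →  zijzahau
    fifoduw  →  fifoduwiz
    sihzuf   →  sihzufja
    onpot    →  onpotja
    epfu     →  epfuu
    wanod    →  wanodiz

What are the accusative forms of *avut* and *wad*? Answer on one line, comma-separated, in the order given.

avutja, wadiz

Looking at the final sound of each stem: -ja when the stem ends in a voiceless consonant (*sihzuf*, *onpot*); -iz when the stem ends in a voiced consonant (*fifoduw*, *wanod*); -u when the stem ends in a vowel (*zijzaha*, *epfu*).
The final sound of *avut* is /t/, which is a voiceless consonant, so the suffix is -ja, giving *avutja*.
*wad*: final sound = /d/, a voiced consonant → -iz → *wadiz*.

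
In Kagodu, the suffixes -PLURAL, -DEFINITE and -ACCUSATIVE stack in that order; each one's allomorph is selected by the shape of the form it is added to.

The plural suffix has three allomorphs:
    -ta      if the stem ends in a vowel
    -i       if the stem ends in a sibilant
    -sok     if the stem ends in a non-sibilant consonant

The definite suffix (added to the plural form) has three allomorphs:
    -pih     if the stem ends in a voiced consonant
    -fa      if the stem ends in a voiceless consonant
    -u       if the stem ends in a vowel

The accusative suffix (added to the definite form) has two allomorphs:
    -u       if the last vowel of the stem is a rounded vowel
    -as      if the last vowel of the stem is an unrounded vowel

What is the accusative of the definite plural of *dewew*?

*dewew* — final sound /w/ (a non-sibilant consonant) → -sok → *dewewsok*.
The plural form *dewewsok* — final sound /k/ (a voiceless consonant) → -fa → *dewewsokfa*.
The definite form *dewewsokfa*: last vowel = /a/, an unrounded vowel → -as → *dewewsokfaas*.

dewewsokfaas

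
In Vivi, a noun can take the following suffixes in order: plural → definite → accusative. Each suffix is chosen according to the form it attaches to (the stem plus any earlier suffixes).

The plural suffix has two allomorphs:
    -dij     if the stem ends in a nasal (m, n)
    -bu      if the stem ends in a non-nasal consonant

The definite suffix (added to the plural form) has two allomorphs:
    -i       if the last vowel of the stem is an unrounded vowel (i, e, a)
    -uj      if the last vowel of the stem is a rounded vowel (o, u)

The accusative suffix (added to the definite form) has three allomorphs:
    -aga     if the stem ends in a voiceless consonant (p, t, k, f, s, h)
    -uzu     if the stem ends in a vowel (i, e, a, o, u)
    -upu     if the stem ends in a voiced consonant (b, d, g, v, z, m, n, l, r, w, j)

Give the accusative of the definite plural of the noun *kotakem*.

*kotakem*: final consonant = /m/, a nasal → -dij → *kotakemdij*.
The last vowel of the plural form *kotakemdij* is /i/, which is an unrounded vowel, so the definite suffix is -i, giving *kotakemdiji*.
The final sound of the definite form *kotakemdiji* is /i/, which is a vowel, so the accusative suffix is -uzu, giving *kotakemdijiuzu*.

kotakemdijiuzu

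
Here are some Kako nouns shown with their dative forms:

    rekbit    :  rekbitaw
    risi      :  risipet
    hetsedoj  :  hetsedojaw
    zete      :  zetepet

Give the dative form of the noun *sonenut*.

The suffix is conditioned by the final sound: -aw when the stem ends in a consonant (*rekbit*, *hetsedoj*); -pet when the stem ends in a vowel (*risi*, *zete*).
*sonenut* — final sound /t/ (a consonant) → -aw → *sonenutaw*.

sonenutaw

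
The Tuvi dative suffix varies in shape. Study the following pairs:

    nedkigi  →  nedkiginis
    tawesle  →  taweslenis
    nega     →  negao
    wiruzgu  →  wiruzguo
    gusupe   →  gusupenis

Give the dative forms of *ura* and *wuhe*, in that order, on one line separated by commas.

urao, wuhenis

The suffix is conditioned by the last vowel: -nis when the last vowel of the stem is a front vowel (*nedkigi*, *tawesle*, *gusupe*); -o when the last vowel of the stem is a back vowel (*nega*, *wiruzgu*).
*ura*: last vowel = /a/, a back vowel → -o → *urao*.
*wuhe* — last vowel /e/ (a front vowel) → -nis → *wuhenis*.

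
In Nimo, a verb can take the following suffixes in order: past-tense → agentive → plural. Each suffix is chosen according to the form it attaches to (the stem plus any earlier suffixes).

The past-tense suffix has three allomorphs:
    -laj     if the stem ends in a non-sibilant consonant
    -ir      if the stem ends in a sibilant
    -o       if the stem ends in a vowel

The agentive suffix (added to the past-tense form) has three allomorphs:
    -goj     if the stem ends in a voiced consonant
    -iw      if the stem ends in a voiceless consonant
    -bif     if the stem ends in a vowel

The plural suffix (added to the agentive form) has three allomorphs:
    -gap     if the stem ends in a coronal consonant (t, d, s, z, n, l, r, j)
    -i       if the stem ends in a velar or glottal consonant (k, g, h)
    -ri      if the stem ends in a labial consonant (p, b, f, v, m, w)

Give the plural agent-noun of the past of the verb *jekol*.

jekollajgojgap

Since the final sound of *jekol* is /l/ (a non-sibilant consonant), it takes -laj, giving *jekollaj*.
Since the final sound of the past-tense form *jekollaj* is /j/ (a voiced consonant), it takes -goj, giving *jekollajgoj*.
The final consonant of the agentive form *jekollajgoj* is /j/, which is coronal, so the plural suffix is -gap, giving *jekollajgojgap*.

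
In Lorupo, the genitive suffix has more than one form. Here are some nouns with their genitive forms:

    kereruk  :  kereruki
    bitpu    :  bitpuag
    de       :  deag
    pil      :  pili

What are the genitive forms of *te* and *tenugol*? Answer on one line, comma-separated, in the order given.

The pattern is consonant vs. vowel: -i when the stem ends in a consonant (*kereruk*, *pil*); -ag when the stem ends in a vowel (*bitpu*, *de*).
*te*: final sound = /e/, a vowel → -ag → *teag*.
*tenugol*: final sound = /l/, a consonant → -i → *tenugoli*.

teag, tenugoli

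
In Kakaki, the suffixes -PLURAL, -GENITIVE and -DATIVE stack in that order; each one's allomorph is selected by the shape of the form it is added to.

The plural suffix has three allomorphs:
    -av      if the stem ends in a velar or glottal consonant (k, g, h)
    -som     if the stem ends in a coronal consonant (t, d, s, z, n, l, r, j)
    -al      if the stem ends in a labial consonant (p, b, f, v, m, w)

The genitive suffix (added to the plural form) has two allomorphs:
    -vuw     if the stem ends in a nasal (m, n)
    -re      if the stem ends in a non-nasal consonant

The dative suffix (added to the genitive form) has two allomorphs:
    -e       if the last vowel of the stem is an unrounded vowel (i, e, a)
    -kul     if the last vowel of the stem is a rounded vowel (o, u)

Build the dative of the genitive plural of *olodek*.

olodekavree

*olodek*: final consonant = /k/, velar/glottal → -av → *olodekav*.
The final consonant of the plural form *olodekav* is /v/, which is non-nasal, so the genitive suffix is -re, giving *olodekavre*.
The last vowel of the genitive form *olodekavre* is /e/, which is an unrounded vowel, so the dative suffix is -e, giving *olodekavree*.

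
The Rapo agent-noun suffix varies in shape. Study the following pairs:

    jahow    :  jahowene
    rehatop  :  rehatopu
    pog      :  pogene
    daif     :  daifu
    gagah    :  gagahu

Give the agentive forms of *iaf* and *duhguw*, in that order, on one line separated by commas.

iafu, duhguwene

The pattern is voicing of the final consonant: -u when the stem ends in a voiceless consonant (*rehatop*, *daif*, *gagah*); -ene when the stem ends in a voiced consonant (*jahow*, *pog*).
Since the final consonant of *iaf* is /f/ (voiceless), it takes -u, giving *iafu*.
The final consonant of *duhguw* is /w/, which is voiced, so the suffix is -ene, giving *duhguwene*.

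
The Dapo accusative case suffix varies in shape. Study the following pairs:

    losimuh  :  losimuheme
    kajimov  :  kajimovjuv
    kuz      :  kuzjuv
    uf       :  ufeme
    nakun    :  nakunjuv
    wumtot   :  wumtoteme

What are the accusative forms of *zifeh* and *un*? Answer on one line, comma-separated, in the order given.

Looking at the final consonant of each stem: -eme when the stem ends in a voiceless consonant (*losimuh*, *uf*, *wumtot*); -juv when the stem ends in a voiced consonant (*kajimov*, *kuz*, *nakun*).
*zifeh* — final consonant /h/ (voiceless) → -eme → *zifeheme*.
Since the final consonant of *un* is /n/ (voiced), it takes -juv, giving *unjuv*.

zifeheme, unjuv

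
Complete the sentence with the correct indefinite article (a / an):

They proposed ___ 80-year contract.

The indefinite article is chosen by the initial *sound* of the following word, not its spelling.
The number *80* is spoken "eighty", beginning with /ˈeɪti/ — a vowel sound.
So the article is *an*: They proposed an 80-year contract.

an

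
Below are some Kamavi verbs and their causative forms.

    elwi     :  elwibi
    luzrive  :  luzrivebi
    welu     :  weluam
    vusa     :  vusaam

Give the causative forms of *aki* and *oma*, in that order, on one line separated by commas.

The suffix is conditioned by the last vowel: -bi when the last vowel of the stem is a front vowel (*elwi*, *luzrive*); -am when the last vowel of the stem is a back vowel (*welu*, *vusa*).
The last vowel of *aki* is /i/, which is a front vowel, so the suffix is -bi, giving *akibi*.
The last vowel of *oma* is /a/, which is a back vowel, so the suffix is -am, giving *omaam*.

akibi, omaam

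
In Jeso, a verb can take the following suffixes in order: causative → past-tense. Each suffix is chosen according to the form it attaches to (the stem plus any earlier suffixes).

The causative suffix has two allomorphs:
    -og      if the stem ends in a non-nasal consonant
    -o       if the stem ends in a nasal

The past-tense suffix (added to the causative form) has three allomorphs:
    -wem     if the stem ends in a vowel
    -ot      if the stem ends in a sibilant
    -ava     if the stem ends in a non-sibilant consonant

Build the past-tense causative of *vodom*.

*vodom* — final consonant /m/ (a nasal) → -o → *vodomo*.
Since the final sound of the causative form *vodomo* is /o/ (a vowel), it takes -wem, giving *vodomowem*.

vodomowem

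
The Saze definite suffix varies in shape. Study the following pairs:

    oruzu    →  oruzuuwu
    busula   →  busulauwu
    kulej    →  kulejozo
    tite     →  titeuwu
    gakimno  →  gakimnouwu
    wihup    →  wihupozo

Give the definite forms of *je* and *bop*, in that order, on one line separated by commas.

Looking at the final sound of each stem: -ozo when the stem ends in a consonant (*kulej*, *wihup*); -uwu when the stem ends in a vowel (*oruzu*, *busula*, *tite*, *gakimno*).
Since the final sound of *je* is /e/ (a vowel), it takes -uwu, giving *jeuwu*.
Since the final sound of *bop* is /p/ (a consonant), it takes -ozo, giving *bopozo*.

jeuwu, bopozo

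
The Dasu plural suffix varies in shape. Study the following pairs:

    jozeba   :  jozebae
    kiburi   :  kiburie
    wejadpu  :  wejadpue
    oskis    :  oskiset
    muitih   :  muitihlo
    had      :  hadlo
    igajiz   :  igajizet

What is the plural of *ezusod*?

ezusodlo

The pattern is sibilance of the final sound: -et when the stem ends in a sibilant (*oskis*, *igajiz*); -lo when the stem ends in a non-sibilant consonant (*muitih*, *had*); -e when the stem ends in a vowel (*jozeba*, *kiburi*, *wejadpu*).
The final sound of *ezusod* is /d/, which is a non-sibilant consonant, so the suffix is -lo, giving *ezusodlo*.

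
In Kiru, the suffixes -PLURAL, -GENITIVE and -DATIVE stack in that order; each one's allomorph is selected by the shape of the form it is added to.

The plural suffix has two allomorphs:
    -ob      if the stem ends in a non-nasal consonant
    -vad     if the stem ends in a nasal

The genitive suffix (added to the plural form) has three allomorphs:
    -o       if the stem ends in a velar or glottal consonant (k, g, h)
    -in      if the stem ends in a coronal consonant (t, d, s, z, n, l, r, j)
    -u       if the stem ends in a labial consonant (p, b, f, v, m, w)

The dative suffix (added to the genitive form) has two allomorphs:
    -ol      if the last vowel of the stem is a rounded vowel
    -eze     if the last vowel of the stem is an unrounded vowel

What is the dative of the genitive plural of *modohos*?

modohosobuol

Since the final consonant of *modohos* is /s/ (non-nasal), it takes -ob, giving *modohosob*.
The plural form *modohosob* — final consonant /b/ (labial) → -u → *modohosobu*.
The last vowel of the genitive form *modohosobu* is /u/, which is a rounded vowel, so the dative suffix is -ol, giving *modohosobuol*.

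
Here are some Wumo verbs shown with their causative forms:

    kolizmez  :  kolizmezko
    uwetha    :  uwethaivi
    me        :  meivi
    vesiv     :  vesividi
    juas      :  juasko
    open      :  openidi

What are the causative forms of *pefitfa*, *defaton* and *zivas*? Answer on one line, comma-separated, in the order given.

The alternation tracks the final sound of the stem — -ko when the stem ends in a sibilant (*kolizmez*, *juas*); -idi when the stem ends in a non-sibilant consonant (*vesiv*, *open*); -ivi when the stem ends in a vowel (*uwetha*, *me*).
Since the final sound of *pefitfa* is /a/ (a vowel), it takes -ivi, giving *pefitfaivi*.
The final sound of *defaton* is /n/, which is a non-sibilant consonant, so the suffix is -idi, giving *defatonidi*.
The final sound of *zivas* is /s/, which is a sibilant, so the suffix is -ko, giving *zivasko*.

pefitfaivi, defatonidi, zivasko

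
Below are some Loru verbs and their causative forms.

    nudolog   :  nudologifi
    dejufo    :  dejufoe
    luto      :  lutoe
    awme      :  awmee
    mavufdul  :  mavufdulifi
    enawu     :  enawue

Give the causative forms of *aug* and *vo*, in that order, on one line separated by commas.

The suffix is conditioned by the final sound: -ifi when the stem ends in a consonant (*nudolog*, *mavufdul*); -e when the stem ends in a vowel (*dejufo*, *luto*, *awme*, *enawu*).
*aug* — final sound /g/ (a consonant) → -ifi → *augifi*.
*vo* — final sound /o/ (a vowel) → -e → *voe*.

augifi, voe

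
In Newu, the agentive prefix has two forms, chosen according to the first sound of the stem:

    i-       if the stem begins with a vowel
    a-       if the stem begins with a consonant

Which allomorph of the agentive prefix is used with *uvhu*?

i-

Since the first sound of *uvhu* is /u/ (a vowel), it takes i-.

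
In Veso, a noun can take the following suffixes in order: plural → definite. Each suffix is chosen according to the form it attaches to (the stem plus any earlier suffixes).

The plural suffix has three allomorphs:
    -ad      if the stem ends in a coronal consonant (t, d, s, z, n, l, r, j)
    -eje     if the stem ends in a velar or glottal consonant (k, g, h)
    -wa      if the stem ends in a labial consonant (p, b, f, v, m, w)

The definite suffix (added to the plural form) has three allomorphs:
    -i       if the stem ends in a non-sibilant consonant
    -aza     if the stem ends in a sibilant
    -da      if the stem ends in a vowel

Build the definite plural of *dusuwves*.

dusuwvesadi

Since the final consonant of *dusuwves* is /s/ (coronal), it takes -ad, giving *dusuwvesad*.
The plural form *dusuwvesad*: final sound = /d/, a non-sibilant consonant → -i → *dusuwvesadi*.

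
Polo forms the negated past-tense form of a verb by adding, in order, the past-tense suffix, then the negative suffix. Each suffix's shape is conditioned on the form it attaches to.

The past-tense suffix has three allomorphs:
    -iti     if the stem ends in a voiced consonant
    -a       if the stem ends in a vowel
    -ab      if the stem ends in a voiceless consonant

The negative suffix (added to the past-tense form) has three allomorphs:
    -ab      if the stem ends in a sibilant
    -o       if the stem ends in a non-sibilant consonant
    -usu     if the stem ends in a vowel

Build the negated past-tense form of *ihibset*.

The final sound of *ihibset* is /t/, which is a voiceless consonant, so the past-tense suffix is -ab, giving *ihibsetab*.
The past-tense form *ihibsetab* — final sound /b/ (a non-sibilant consonant) → -o → *ihibsetabo*.

ihibsetabo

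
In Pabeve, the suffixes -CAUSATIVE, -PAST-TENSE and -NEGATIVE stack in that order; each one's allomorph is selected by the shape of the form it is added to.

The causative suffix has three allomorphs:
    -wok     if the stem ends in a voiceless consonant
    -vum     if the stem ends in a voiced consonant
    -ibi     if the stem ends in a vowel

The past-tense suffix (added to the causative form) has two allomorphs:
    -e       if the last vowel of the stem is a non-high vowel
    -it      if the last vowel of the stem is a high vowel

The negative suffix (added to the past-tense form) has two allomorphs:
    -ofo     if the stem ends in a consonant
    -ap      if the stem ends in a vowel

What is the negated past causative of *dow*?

*dow* — final sound /w/ (a voiced consonant) → -vum → *dowvum*.
The causative form *dowvum* — last vowel /u/ (a high vowel) → -it → *dowvumit*.
The final sound of the past-tense form *dowvumit* is /t/, which is a consonant, so the negative suffix is -ofo, giving *dowvumitofo*.

dowvumitofo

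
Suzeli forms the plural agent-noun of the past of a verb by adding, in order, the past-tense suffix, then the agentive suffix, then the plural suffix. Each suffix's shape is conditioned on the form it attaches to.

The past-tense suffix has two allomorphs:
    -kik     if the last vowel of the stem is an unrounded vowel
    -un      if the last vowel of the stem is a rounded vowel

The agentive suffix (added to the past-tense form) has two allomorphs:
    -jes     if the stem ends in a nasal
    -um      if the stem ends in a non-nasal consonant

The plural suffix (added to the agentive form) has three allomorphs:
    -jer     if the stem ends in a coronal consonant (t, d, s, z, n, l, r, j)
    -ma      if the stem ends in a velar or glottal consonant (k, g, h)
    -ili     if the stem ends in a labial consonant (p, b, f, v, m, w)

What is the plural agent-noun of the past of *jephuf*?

*jephuf* — last vowel /u/ (a rounded vowel) → -un → *jephufun*.
The past-tense form *jephufun* — final consonant /n/ (a nasal) → -jes → *jephufunjes*.
Since the final consonant of the agentive form *jephufunjes* is /s/ (coronal), it takes -jer, giving *jephufunjesjer*.

jephufunjesjer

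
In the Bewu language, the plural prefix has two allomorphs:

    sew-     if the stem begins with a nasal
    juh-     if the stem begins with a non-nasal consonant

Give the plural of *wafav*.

*wafav* — first consonant /w/ (non-nasal) → juh- → *juhwafav*.

juhwafav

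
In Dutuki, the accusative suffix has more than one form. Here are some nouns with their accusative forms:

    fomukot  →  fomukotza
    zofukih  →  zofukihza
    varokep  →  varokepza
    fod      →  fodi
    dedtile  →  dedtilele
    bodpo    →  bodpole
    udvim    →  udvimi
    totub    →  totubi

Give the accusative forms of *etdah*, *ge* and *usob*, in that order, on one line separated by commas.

Looking at the final sound of each stem: -za when the stem ends in a voiceless consonant (*fomukot*, *zofukih*, *varokep*); -i when the stem ends in a voiced consonant (*fod*, *udvim*, *totub*); -le when the stem ends in a vowel (*dedtile*, *bodpo*).
Since the final sound of *etdah* is /h/ (a voiceless consonant), it takes -za, giving *etdahza*.
*ge*: final sound = /e/, a vowel → -le → *gele*.
*usob*: final sound = /b/, a voiced consonant → -i → *usobi*.

etdahza, gele, usobi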